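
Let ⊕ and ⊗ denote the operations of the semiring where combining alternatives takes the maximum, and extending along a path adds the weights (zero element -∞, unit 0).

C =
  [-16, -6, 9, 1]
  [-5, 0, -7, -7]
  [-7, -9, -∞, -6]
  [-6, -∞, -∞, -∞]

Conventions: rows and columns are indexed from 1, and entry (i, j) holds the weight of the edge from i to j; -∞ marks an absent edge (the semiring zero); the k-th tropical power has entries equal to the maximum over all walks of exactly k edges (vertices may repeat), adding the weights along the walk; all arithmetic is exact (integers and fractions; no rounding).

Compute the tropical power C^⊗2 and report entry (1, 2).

C^⊗2:
  [2, 0, -7, 3]
  [-5, 0, 4, -4]
  [-12, -9, 2, -6]
  [-22, -12, 3, -5]
Key observation: the optimum is the walk 1->3->2, with weight 9 + (-9) = 0.
Optimal value attained by: walk 1->3->2.
Answer: (C^⊗2)[1][2] = 0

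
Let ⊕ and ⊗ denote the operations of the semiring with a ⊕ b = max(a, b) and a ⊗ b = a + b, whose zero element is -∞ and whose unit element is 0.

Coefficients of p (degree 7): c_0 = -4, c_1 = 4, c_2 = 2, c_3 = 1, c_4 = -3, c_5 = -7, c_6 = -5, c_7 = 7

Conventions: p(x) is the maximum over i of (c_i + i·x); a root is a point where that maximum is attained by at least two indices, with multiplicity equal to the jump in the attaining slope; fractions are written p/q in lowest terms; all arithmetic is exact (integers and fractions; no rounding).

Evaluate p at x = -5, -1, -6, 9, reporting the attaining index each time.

p(-5) = max(-4+0·(-5)=-4, 4+1·(-5)=-1, 2+2·(-5)=-8, 1+3·(-5)=-14, -3+4·(-5)=-23, -7+5·(-5)=-32, -5+6·(-5)=-35, 7+7·(-5)=-28) = -1 (attained by i=1)
p(-1) = max(-4+0·(-1)=-4, 4+1·(-1)=3, 2+2·(-1)=0, 1+3·(-1)=-2, -3+4·(-1)=-7, -7+5·(-1)=-12, -5+6·(-1)=-11, 7+7·(-1)=0) = 3 (attained by i=1)
p(-6) = max(-4+0·(-6)=-4, 4+1·(-6)=-2, 2+2·(-6)=-10, 1+3·(-6)=-17, -3+4·(-6)=-27, -7+5·(-6)=-37, -5+6·(-6)=-41, 7+7·(-6)=-35) = -2 (attained by i=1)
p(9) = max(-4+0·9=-4, 4+1·9=13, 2+2·9=20, 1+3·9=28, -3+4·9=33, -7+5·9=38, -5+6·9=49, 7+7·9=70) = 70 (attained by i=7)
Answer: p(-5) = -1; p(-1) = 3; p(-6) = -2; p(9) = 70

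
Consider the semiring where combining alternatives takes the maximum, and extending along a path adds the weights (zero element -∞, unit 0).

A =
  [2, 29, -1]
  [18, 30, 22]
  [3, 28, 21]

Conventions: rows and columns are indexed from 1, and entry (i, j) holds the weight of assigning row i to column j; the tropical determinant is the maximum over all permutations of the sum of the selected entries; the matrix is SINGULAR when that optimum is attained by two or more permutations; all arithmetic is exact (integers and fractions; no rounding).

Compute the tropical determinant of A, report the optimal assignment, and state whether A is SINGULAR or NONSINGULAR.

σ = (1, 2, 3): 2 + 30 + 21 = 53
σ = (1, 3, 2): 2 + 22 + 28 = 52
σ = (2, 1, 3): 29 + 18 + 21 = 68
σ = (2, 3, 1): 29 + 22 + 3 = 54
σ = (3, 1, 2): (-1) + 18 + 28 = 45
σ = (3, 2, 1): (-1) + 30 + 3 = 32
Optimal value attained by: σ = (2, 1, 3).
Answer: det⊕(A) = 68; verdict: NONSINGULAR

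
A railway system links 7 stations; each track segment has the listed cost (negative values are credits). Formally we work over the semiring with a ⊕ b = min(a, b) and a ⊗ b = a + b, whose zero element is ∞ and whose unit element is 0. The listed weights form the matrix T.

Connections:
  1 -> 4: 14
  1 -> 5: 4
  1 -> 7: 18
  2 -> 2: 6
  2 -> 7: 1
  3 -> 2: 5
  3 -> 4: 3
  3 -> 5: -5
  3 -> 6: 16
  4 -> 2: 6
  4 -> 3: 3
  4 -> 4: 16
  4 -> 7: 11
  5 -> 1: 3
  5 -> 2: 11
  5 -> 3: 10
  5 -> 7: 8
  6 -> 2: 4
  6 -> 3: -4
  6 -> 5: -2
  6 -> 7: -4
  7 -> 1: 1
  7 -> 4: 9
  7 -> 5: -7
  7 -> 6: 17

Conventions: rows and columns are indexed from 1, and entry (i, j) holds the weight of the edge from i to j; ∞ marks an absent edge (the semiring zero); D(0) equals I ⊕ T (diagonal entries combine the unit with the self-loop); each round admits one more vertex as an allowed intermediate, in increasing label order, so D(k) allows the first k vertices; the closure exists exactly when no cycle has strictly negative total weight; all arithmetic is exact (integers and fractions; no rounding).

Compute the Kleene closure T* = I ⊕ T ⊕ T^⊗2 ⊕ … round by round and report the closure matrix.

D(0):
  [0, ∞, ∞, 14, 4, ∞, 18]
  [∞, 0, ∞, ∞, ∞, ∞, 1]
  [∞, 5, 0, 3, -5, 16, ∞]
  [∞, 6, 3, 0, ∞, ∞, 11]
  [3, 11, 10, ∞, 0, ∞, 8]
  [∞, 4, -4, ∞, -2, 0, -4]
  [1, ∞, ∞, 9, -7, 17, 0]
D(1):
  [0, ∞, ∞, 14, 4, ∞, 18]
  [∞, 0, ∞, ∞, ∞, ∞, 1]
  [∞, 5, 0, 3, -5, 16, ∞]
  [∞, 6, 3, 0, ∞, ∞, 11]
  [3, 11, 10, 17, 0, ∞, 8]
  [∞, 4, -4, ∞, -2, 0, -4]
  [1, ∞, ∞, 9, -7, 17, 0]
D(2):
  [0, ∞, ∞, 14, 4, ∞, 18]
  [∞, 0, ∞, ∞, ∞, ∞, 1]
  [∞, 5, 0, 3, -5, 16, 6]
  [∞, 6, 3, 0, ∞, ∞, 7]
  [3, 11, 10, 17, 0, ∞, 8]
  [∞, 4, -4, ∞, -2, 0, -4]
  [1, ∞, ∞, 9, -7, 17, 0]
D(3):
  [0, ∞, ∞, 14, 4, ∞, 18]
  [∞, 0, ∞, ∞, ∞, ∞, 1]
  [∞, 5, 0, 3, -5, 16, 6]
  [∞, 6, 3, 0, -2, 19, 7]
  [3, 11, 10, 13, 0, 26, 8]
  [∞, 1, -4, -1, -9, 0, -4]
  [1, ∞, ∞, 9, -7, 17, 0]
D(4):
  [0, 20, 17, 14, 4, 33, 18]
  [∞, 0, ∞, ∞, ∞, ∞, 1]
  [∞, 5, 0, 3, -5, 16, 6]
  [∞, 6, 3, 0, -2, 19, 7]
  [3, 11, 10, 13, 0, 26, 8]
  [∞, 1, -4, -1, -9, 0, -4]
  [1, 15, 12, 9, -7, 17, 0]
D(5):
  [0, 15, 14, 14, 4, 30, 12]
  [∞, 0, ∞, ∞, ∞, ∞, 1]
  [-2, 5, 0, 3, -5, 16, 3]
  [1, 6, 3, 0, -2, 19, 6]
  [3, 11, 10, 13, 0, 26, 8]
  [-6, 1, -4, -1, -9, 0, -4]
  [-4, 4, 3, 6, -7, 17, 0]
D(6):
  [0, 15, 14, 14, 4, 30, 12]
  [∞, 0, ∞, ∞, ∞, ∞, 1]
  [-2, 5, 0, 3, -5, 16, 3]
  [1, 6, 3, 0, -2, 19, 6]
  [3, 11, 10, 13, 0, 26, 8]
  [-6, 1, -4, -1, -9, 0, -4]
  [-4, 4, 3, 6, -7, 17, 0]
D(7):
  [0, 15, 14, 14, 4, 29, 12]
  [-3, 0, 4, 7, -6, 18, 1]
  [-2, 5, 0, 3, -5, 16, 3]
  [1, 6, 3, 0, -2, 19, 6]
  [3, 11, 10, 13, 0, 25, 8]
  [-8, 0, -4, -1, -11, 0, -4]
  [-4, 4, 3, 6, -7, 17, 0]
Answer: T* = [[0, 15, 14, 14, 4, 29, 12], [-3, 0, 4, 7, -6, 18, 1], [-2, 5, 0, 3, -5, 16, 3], [1, 6, 3, 0, -2, 19, 6], [3, 11, 10, 13, 0, 25, 8], [-8, 0, -4, -1, -11, 0, -4], [-4, 4, 3, 6, -7, 17, 0]]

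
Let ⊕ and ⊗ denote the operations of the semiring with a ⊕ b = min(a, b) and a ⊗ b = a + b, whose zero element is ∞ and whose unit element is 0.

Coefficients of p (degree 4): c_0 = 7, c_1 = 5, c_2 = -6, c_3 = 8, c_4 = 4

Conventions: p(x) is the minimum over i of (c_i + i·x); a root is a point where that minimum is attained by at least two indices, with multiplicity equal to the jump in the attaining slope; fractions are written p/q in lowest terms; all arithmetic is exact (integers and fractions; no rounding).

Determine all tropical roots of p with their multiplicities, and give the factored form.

hull edge (i=0, c=7) to (i=2, c=-6): slope -13/2, span 2
hull edge (i=2, c=-6) to (i=4, c=4): slope 5, span 2
Factored form: p(x) = 4 ⊗ (x ⊕ (-5)) ⊗ (x ⊕ (-5)) ⊗ (x ⊕ 13/2) ⊗ (x ⊕ 13/2)
Answer: roots = -5 (mult 2), 13/2 (mult 2)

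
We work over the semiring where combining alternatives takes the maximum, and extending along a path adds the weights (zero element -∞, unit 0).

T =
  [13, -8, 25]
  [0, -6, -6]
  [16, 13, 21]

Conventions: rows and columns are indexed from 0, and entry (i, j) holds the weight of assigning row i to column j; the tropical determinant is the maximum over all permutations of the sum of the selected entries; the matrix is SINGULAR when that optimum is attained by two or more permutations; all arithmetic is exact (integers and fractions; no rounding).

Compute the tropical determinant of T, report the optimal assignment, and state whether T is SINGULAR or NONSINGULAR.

σ = (0, 1, 2): 13 + (-6) + 21 = 28
σ = (0, 2, 1): 13 + (-6) + 13 = 20
σ = (1, 0, 2): (-8) + 0 + 21 = 13
σ = (1, 2, 0): (-8) + (-6) + 16 = 2
σ = (2, 0, 1): 25 + 0 + 13 = 38
σ = (2, 1, 0): 25 + (-6) + 16 = 35
Optimal value attained by: σ = (2, 0, 1).
Answer: det⊕(T) = 38; verdict: NONSINGULAR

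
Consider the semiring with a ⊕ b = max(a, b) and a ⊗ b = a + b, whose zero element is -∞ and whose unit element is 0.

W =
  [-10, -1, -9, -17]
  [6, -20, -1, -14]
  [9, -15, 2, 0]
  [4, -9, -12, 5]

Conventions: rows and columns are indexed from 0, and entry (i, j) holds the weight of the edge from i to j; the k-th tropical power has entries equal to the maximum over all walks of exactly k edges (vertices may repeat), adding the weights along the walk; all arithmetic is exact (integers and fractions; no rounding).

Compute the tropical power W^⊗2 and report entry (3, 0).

W^⊗2:
  [5, -11, -2, -9]
  [8, 5, 1, -1]
  [11, 8, 4, 5]
  [9, 3, -5, 10]
Key observation: the optimum is the walk 3->3->0, with weight 5 + 4 = 9.
Optimal value attained by: walk 3->3->0.
Answer: (W^⊗2)[3][0] = 9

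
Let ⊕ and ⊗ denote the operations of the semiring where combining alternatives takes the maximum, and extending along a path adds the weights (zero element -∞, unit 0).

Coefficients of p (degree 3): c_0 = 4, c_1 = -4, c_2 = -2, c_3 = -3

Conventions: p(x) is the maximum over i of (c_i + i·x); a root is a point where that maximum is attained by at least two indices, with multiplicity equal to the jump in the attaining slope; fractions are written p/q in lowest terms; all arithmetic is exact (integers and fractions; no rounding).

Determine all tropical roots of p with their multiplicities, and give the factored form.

hull edge (i=0, c=4) to (i=3, c=-3): slope -7/3, span 3
Factored form: p(x) = -3 ⊗ (x ⊕ 7/3) ⊗ (x ⊕ 7/3) ⊗ (x ⊕ 7/3)
Answer: roots = 7/3 (mult 3)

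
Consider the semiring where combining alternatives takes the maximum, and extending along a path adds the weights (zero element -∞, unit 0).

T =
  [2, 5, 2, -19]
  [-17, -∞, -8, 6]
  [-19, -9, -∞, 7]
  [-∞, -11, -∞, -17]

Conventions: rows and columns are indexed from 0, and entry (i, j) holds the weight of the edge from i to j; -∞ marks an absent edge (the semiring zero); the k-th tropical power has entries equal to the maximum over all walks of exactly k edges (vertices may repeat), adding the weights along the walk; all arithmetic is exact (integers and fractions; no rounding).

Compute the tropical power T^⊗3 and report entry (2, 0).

T^⊗2:
  [4, 7, 4, 11]
  [-15, -5, -15, -1]
  [-17, -4, -17, -3]
  [-28, -28, -19, -5]
T^⊗3:
  [6, 9, 6, 13]
  [-13, -10, -13, 1]
  [-15, -12, -12, 2]
  [-26, -16, -26, -12]
Key observation: the optimum is the walk 2->0->0->0, with weight (-19) + 2 + 2 = -15.
Optimal value attained by: walk 2->0->0->0.
Answer: (T^⊗3)[2][0] = -15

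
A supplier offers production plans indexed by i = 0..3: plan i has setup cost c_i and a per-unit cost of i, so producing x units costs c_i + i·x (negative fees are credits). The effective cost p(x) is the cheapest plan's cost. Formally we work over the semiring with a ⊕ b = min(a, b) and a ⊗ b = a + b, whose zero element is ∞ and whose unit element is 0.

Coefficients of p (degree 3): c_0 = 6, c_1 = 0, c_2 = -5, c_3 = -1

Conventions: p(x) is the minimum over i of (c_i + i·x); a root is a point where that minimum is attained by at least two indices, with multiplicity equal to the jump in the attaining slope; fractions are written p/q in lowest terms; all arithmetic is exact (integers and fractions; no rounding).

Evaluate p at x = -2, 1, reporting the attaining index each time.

p(-2) = min(6+0·(-2)=6, 0+1·(-2)=-2, -5+2·(-2)=-9, -1+3·(-2)=-7) = -9 (attained by i=2)
p(1) = min(6+0·1=6, 0+1·1=1, -5+2·1=-3, -1+3·1=2) = -3 (attained by i=2)
Answer: p(-2) = -9; p(1) = -3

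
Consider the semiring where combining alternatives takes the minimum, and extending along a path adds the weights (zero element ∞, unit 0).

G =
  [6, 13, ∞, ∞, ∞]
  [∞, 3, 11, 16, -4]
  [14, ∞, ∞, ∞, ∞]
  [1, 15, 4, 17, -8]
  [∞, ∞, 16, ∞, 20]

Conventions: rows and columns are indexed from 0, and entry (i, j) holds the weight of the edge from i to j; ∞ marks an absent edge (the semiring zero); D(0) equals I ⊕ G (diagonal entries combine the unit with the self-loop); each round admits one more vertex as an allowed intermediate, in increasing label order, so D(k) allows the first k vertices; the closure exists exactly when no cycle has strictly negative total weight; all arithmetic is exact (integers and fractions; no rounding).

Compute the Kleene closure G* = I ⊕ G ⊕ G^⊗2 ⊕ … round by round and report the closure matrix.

D(0):
  [0, 13, ∞, ∞, ∞]
  [∞, 0, 11, 16, -4]
  [14, ∞, 0, ∞, ∞]
  [1, 15, 4, 0, -8]
  [∞, ∞, 16, ∞, 0]
D(1):
  [0, 13, ∞, ∞, ∞]
  [∞, 0, 11, 16, -4]
  [14, 27, 0, ∞, ∞]
  [1, 14, 4, 0, -8]
  [∞, ∞, 16, ∞, 0]
D(2):
  [0, 13, 24, 29, 9]
  [∞, 0, 11, 16, -4]
  [14, 27, 0, 43, 23]
  [1, 14, 4, 0, -8]
  [∞, ∞, 16, ∞, 0]
D(3):
  [0, 13, 24, 29, 9]
  [25, 0, 11, 16, -4]
  [14, 27, 0, 43, 23]
  [1, 14, 4, 0, -8]
  [30, 43, 16, 59, 0]
D(4):
  [0, 13, 24, 29, 9]
  [17, 0, 11, 16, -4]
  [14, 27, 0, 43, 23]
  [1, 14, 4, 0, -8]
  [30, 43, 16, 59, 0]
D(5):
  [0, 13, 24, 29, 9]
  [17, 0, 11, 16, -4]
  [14, 27, 0, 43, 23]
  [1, 14, 4, 0, -8]
  [30, 43, 16, 59, 0]
Answer: G* = [[0, 13, 24, 29, 9], [17, 0, 11, 16, -4], [14, 27, 0, 43, 23], [1, 14, 4, 0, -8], [30, 43, 16, 59, 0]]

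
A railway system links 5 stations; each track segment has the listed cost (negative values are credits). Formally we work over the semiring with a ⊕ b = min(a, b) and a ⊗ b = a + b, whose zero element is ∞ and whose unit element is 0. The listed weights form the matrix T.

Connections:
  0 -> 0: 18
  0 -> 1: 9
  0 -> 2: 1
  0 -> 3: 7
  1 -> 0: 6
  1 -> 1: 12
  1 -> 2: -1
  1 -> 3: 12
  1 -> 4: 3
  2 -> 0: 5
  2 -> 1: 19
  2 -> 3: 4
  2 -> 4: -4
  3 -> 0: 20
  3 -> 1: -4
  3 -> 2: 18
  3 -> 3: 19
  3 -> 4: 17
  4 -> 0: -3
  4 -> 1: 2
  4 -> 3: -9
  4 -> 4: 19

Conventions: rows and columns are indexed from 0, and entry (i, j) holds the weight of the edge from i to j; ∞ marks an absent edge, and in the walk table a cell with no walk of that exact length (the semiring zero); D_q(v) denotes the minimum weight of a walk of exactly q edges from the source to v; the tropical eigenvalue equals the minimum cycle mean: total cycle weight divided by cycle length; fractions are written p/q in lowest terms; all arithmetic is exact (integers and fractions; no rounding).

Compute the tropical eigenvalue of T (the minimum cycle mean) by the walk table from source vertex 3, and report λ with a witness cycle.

q=0: [∞, ∞, ∞, 0, ∞]
q=1: [20, -4, 18, 19, 17]
q=2: [2, 8, -5, 8, -1]
q=3: [-4, 1, 3, -10, -9]
q=4: [-12, -14, -3, -18, -1]
q=5: [-8, -22, -15, -10, -11]
Optimal cycle mean attained by: cycle 1->2->4->3->1, total (-1) + (-4) + (-9) + (-4), length 4.
Answer: λ = -9/2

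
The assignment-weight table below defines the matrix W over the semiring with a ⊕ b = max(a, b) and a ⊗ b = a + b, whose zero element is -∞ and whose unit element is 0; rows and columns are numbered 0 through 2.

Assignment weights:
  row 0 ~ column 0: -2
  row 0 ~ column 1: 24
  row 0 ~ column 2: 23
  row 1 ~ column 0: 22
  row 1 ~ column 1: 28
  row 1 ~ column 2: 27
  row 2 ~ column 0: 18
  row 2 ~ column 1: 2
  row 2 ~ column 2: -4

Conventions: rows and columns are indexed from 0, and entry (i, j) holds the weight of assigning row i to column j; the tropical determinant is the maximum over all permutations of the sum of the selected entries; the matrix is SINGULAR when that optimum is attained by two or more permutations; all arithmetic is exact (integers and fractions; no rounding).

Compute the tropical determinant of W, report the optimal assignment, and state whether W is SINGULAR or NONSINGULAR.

σ = (0, 1, 2): (-2) + 28 + (-4) = 22
σ = (0, 2, 1): (-2) + 27 + 2 = 27
σ = (1, 0, 2): 24 + 22 + (-4) = 42
σ = (1, 2, 0): 24 + 27 + 18 = 69
σ = (2, 0, 1): 23 + 22 + 2 = 47
σ = (2, 1, 0): 23 + 28 + 18 = 69
Optimal value attained by: σ = (1, 2, 0).
Answer: det⊕(W) = 69; verdict: SINGULAR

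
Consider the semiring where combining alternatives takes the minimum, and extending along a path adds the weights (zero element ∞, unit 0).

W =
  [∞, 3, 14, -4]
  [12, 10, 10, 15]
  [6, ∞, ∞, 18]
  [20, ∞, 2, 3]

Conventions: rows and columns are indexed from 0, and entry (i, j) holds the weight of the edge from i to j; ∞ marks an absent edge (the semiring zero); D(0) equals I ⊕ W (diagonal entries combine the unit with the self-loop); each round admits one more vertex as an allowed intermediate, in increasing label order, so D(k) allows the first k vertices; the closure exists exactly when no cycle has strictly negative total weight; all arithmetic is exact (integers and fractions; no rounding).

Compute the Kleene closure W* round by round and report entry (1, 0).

D(0):
  [0, 3, 14, -4]
  [12, 0, 10, 15]
  [6, ∞, 0, 18]
  [20, ∞, 2, 0]
D(1):
  [0, 3, 14, -4]
  [12, 0, 10, 8]
  [6, 9, 0, 2]
  [20, 23, 2, 0]
D(2):
  [0, 3, 13, -4]
  [12, 0, 10, 8]
  [6, 9, 0, 2]
  [20, 23, 2, 0]
D(3):
  [0, 3, 13, -4]
  [12, 0, 10, 8]
  [6, 9, 0, 2]
  [8, 11, 2, 0]
D(4):
  [0, 3, -2, -4]
  [12, 0, 10, 8]
  [6, 9, 0, 2]
  [8, 11, 2, 0]
Answer: W*[1][0] = 12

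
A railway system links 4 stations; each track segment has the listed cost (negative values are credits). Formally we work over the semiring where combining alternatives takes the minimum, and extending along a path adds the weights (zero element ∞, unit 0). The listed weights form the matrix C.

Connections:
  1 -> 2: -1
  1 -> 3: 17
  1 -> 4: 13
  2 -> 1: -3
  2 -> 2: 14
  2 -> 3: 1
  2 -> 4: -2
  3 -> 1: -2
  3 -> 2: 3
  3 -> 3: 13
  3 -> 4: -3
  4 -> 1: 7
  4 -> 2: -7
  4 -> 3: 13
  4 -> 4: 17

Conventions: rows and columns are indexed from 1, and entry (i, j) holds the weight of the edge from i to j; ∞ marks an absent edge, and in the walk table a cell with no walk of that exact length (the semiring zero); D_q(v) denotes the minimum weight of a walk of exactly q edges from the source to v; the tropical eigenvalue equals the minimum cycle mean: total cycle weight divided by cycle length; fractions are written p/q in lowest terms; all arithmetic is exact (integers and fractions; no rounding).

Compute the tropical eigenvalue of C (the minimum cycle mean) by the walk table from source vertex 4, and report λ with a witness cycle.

q=0: [∞, ∞, ∞, 0]
q=1: [7, -7, 13, 17]
q=2: [-10, 6, -6, -9]
q=3: [-8, -16, 4, -9]
q=4: [-19, -16, -15, -18]
Optimal cycle mean attained by: cycle 2->4->2, total (-2) + (-7), length 2.
Answer: λ = -9/2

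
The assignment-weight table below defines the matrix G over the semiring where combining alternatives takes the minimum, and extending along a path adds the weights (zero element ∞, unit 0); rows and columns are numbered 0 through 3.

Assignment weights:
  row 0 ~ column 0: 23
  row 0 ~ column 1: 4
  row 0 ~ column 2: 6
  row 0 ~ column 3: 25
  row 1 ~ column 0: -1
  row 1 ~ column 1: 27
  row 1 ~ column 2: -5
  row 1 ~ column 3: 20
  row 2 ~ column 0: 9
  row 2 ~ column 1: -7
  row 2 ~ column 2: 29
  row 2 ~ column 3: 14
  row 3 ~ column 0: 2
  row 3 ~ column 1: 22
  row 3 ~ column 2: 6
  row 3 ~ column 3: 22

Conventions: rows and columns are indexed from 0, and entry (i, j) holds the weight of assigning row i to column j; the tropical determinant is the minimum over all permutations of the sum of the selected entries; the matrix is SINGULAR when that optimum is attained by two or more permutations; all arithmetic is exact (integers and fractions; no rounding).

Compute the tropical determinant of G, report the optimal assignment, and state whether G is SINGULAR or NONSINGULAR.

σ = (0, 1, 2, 3): 23 + 27 + 29 + 22 = 101
σ = (0, 1, 3, 2): 23 + 27 + 14 + 6 = 70
σ = (0, 2, 1, 3): 23 + (-5) + (-7) + 22 = 33
σ = (0, 2, 3, 1): 23 + (-5) + 14 + 22 = 54
σ = (0, 3, 1, 2): 23 + 20 + (-7) + 6 = 42
σ = (0, 3, 2, 1): 23 + 20 + 29 + 22 = 94
σ = (1, 0, 2, 3): 4 + (-1) + 29 + 22 = 54
σ = (1, 0, 3, 2): 4 + (-1) + 14 + 6 = 23
σ = (1, 2, 0, 3): 4 + (-5) + 9 + 22 = 30
σ = (1, 2, 3, 0): 4 + (-5) + 14 + 2 = 15
σ = (1, 3, 0, 2): 4 + 20 + 9 + 6 = 39
σ = (1, 3, 2, 0): 4 + 20 + 29 + 2 = 55
σ = (2, 0, 1, 3): 6 + (-1) + (-7) + 22 = 20
σ = (2, 0, 3, 1): 6 + (-1) + 14 + 22 = 41
σ = (2, 1, 0, 3): 6 + 27 + 9 + 22 = 64
σ = (2, 1, 3, 0): 6 + 27 + 14 + 2 = 49
σ = (2, 3, 0, 1): 6 + 20 + 9 + 22 = 57
σ = (2, 3, 1, 0): 6 + 20 + (-7) + 2 = 21
σ = (3, 0, 1, 2): 25 + (-1) + (-7) + 6 = 23
σ = (3, 0, 2, 1): 25 + (-1) + 29 + 22 = 75
σ = (3, 1, 0, 2): 25 + 27 + 9 + 6 = 67
σ = (3, 1, 2, 0): 25 + 27 + 29 + 2 = 83
σ = (3, 2, 0, 1): 25 + (-5) + 9 + 22 = 51
σ = (3, 2, 1, 0): 25 + (-5) + (-7) + 2 = 15
Optimal value attained by: σ = (1, 2, 3, 0).
Answer: det⊕(G) = 15; verdict: SINGULAR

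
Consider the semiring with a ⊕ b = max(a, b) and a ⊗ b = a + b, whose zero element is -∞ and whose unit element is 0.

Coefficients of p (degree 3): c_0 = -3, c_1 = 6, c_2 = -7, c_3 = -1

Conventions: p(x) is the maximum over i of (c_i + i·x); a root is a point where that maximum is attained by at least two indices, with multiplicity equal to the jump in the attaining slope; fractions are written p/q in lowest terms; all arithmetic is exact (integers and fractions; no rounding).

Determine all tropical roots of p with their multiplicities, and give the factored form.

hull edge (i=0, c=-3) to (i=1, c=6): slope 9, span 1
hull edge (i=1, c=6) to (i=3, c=-1): slope -7/2, span 2
Factored form: p(x) = -1 ⊗ (x ⊕ (-9)) ⊗ (x ⊕ 7/2) ⊗ (x ⊕ 7/2)
Answer: roots = -9 (mult 1), 7/2 (mult 2)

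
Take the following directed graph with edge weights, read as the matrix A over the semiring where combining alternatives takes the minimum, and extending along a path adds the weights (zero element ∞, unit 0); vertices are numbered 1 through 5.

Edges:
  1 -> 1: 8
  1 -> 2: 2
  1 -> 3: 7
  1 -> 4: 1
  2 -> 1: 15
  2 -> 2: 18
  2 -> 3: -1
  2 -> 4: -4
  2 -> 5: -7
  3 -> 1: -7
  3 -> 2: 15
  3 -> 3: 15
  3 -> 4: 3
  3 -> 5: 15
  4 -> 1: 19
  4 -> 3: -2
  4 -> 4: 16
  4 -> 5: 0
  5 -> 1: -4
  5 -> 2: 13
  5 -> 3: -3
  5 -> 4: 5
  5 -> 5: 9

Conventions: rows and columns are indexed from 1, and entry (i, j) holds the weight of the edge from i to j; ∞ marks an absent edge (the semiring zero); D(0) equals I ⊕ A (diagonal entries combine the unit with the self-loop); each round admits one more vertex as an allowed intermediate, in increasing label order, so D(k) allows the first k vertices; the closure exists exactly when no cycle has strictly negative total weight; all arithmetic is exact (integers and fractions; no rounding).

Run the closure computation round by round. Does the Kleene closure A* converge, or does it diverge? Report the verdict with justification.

D(0):
  [0, 2, 7, 1, ∞]
  [15, 0, -1, -4, -7]
  [-7, 15, 0, 3, 15]
  [19, ∞, -2, 0, 0]
  [-4, 13, -3, 5, 0]
D(1):
  [0, 2, 7, 1, ∞]
  [15, 0, -1, -4, -7]
  [-7, -5, 0, -6, 15]
  [19, 21, -2, 0, 0]
  [-4, -2, -3, -3, 0]
Detection: at round 2, diagonal entry (3, 3) turns strictly negative.
Key observation: the cycle 3->1->2->3 has total weight (-7) + 2 + (-1), which is strictly negative.
Answer: DIVERGES — negative cycle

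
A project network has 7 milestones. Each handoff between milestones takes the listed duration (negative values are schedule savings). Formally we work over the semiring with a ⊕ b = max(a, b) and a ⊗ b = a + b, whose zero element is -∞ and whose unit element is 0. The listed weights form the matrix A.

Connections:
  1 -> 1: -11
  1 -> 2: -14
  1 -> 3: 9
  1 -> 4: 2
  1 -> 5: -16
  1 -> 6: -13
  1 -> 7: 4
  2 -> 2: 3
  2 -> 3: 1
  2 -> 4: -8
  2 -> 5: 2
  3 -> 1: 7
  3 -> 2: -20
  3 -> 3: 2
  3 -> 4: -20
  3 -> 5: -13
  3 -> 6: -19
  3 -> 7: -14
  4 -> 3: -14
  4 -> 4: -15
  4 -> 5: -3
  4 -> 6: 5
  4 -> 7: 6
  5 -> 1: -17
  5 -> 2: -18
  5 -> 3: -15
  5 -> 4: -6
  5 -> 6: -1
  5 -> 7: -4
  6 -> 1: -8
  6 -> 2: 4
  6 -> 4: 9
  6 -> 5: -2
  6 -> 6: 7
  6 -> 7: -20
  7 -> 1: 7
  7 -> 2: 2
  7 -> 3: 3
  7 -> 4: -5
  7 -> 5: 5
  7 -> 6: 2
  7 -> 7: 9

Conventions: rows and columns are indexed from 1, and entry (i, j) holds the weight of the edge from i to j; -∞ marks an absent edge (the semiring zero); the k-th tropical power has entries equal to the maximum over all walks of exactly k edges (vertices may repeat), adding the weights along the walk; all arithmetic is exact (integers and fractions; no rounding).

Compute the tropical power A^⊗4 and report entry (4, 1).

A^⊗2:
  [16, 6, 11, -1, 9, 7, 13]
  [8, 6, 4, -4, 5, 1, -2]
  [9, -7, 16, 9, -9, -6, 11]
  [13, 9, 9, 14, 11, 12, 15]
  [3, 3, -1, 8, 1, 6, 5]
  [-1, 11, 5, 16, 6, 14, 15]
  [16, 11, 16, 11, 14, 11, 18]
A^⊗3:
  [20, 15, 25, 18, 18, 15, 22]
  [11, 9, 17, 10, 8, 8, 12]
  [23, 13, 18, 11, 16, 14, 20]
  [22, 17, 22, 21, 20, 19, 24]
  [12, 10, 12, 15, 10, 13, 14]
  [22, 18, 18, 23, 20, 21, 24]
  [25, 20, 25, 20, 23, 20, 27]
A^⊗4:
  [32, 24, 29, 24, 27, 24, 31]
  [24, 14, 20, 17, 17, 15, 21]
  [27, 22, 32, 25, 25, 22, 29]
  [31, 26, 31, 28, 29, 26, 33]
  [21, 17, 21, 22, 19, 20, 23]
  [31, 26, 31, 30, 29, 28, 33]
  [34, 29, 34, 29, 32, 29, 36]
Key observation: the optimum is the walk 4->7->7->7->1, with weight 6 + 9 + 9 + 7 = 31.
Optimal value attained by: walk 4->7->7->7->1.
Answer: (A^⊗4)[4][1] = 31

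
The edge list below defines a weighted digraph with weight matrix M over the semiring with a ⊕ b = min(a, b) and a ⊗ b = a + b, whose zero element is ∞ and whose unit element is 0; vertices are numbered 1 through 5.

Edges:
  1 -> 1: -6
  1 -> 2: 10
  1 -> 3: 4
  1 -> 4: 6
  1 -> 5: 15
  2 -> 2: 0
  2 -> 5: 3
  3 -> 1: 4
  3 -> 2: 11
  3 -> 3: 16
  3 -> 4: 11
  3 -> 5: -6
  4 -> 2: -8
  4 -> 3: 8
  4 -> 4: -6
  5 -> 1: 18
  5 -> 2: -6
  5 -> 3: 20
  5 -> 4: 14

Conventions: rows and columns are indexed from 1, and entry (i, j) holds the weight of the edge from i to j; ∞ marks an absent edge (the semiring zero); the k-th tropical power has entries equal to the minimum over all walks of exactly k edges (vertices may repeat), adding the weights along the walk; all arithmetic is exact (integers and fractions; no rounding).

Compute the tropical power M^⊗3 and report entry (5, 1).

M^⊗2:
  [-12, -2, -2, 0, -2]
  [21, -3, 23, 17, 3]
  [-2, -12, 8, 5, 10]
  [12, -14, 2, -12, -5]
  [12, -6, 22, 8, -3]
M^⊗3:
  [-18, -8, -8, -6, -8]
  [15, -3, 23, 11, 0]
  [-8, -12, 2, -1, -9]
  [6, -20, -4, -18, -11]
  [6, -9, 16, 2, -3]
Key observation: the optimum is the walk 5->1->1->1, with weight 18 + (-6) + (-6) = 6.
Optimal value attained by: walk 5->1->1->1.
Answer: (M^⊗3)[5][1] = 6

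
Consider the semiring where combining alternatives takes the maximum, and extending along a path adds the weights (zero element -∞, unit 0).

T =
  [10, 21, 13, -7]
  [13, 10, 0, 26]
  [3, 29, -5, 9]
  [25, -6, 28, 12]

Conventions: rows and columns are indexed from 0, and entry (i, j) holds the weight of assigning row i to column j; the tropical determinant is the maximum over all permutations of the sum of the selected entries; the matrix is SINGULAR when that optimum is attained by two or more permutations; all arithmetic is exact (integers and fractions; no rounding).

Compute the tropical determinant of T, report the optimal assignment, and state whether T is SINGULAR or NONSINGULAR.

σ = (0, 1, 2, 3): 10 + 10 + (-5) + 12 = 27
σ = (0, 1, 3, 2): 10 + 10 + 9 + 28 = 57
σ = (0, 2, 1, 3): 10 + 0 + 29 + 12 = 51
σ = (0, 2, 3, 1): 10 + 0 + 9 + (-6) = 13
σ = (0, 3, 1, 2): 10 + 26 + 29 + 28 = 93
σ = (0, 3, 2, 1): 10 + 26 + (-5) + (-6) = 25
σ = (1, 0, 2, 3): 21 + 13 + (-5) + 12 = 41
σ = (1, 0, 3, 2): 21 + 13 + 9 + 28 = 71
σ = (1, 2, 0, 3): 21 + 0 + 3 + 12 = 36
σ = (1, 2, 3, 0): 21 + 0 + 9 + 25 = 55
σ = (1, 3, 0, 2): 21 + 26 + 3 + 28 = 78
σ = (1, 3, 2, 0): 21 + 26 + (-5) + 25 = 67
σ = (2, 0, 1, 3): 13 + 13 + 29 + 12 = 67
σ = (2, 0, 3, 1): 13 + 13 + 9 + (-6) = 29
σ = (2, 1, 0, 3): 13 + 10 + 3 + 12 = 38
σ = (2, 1, 3, 0): 13 + 10 + 9 + 25 = 57
σ = (2, 3, 0, 1): 13 + 26 + 3 + (-6) = 36
σ = (2, 3, 1, 0): 13 + 26 + 29 + 25 = 93
σ = (3, 0, 1, 2): (-7) + 13 + 29 + 28 = 63
σ = (3, 0, 2, 1): (-7) + 13 + (-5) + (-6) = -5
σ = (3, 1, 0, 2): (-7) + 10 + 3 + 28 = 34
σ = (3, 1, 2, 0): (-7) + 10 + (-5) + 25 = 23
σ = (3, 2, 0, 1): (-7) + 0 + 3 + (-6) = -10
σ = (3, 2, 1, 0): (-7) + 0 + 29 + 25 = 47
Optimal value attained by: σ = (0, 3, 1, 2).
Answer: det⊕(T) = 93; verdict: SINGULAR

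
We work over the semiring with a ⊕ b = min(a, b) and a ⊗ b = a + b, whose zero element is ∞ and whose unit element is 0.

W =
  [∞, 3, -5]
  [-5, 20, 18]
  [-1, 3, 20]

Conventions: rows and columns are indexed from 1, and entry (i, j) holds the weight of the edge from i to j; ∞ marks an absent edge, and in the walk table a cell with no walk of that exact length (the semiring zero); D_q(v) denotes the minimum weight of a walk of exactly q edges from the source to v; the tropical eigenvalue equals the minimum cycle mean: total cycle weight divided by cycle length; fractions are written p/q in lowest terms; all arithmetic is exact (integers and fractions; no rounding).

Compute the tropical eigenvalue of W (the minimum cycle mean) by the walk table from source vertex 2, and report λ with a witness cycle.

q=0: [∞, 0, ∞]
q=1: [-5, 20, 18]
q=2: [15, -2, -10]
q=3: [-11, -7, 10]
Optimal cycle mean attained by: cycle 1->3->1, total (-5) + (-1), length 2.
Answer: λ = -3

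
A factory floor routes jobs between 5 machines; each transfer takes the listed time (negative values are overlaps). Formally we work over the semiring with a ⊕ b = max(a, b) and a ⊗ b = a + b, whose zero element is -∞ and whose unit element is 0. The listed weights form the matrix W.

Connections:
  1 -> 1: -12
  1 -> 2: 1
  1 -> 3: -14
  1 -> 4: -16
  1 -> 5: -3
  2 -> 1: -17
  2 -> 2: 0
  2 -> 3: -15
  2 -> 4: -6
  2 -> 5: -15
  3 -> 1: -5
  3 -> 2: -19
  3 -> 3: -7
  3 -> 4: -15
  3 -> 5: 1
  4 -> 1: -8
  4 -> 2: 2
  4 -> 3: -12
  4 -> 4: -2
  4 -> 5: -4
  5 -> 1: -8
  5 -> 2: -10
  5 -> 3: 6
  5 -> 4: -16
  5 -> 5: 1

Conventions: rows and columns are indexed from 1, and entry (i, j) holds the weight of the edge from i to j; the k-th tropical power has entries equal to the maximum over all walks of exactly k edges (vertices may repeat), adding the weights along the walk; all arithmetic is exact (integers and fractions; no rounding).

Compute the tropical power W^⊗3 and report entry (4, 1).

W^⊗2:
  [-11, 1, 3, -5, -2]
  [-14, 0, -9, -6, -10]
  [-7, -4, 7, -15, 2]
  [-10, 2, 2, -4, -3]
  [1, -7, 7, -9, 7]
W^⊗3:
  [-2, 1, 4, -5, 4]
  [-14, 0, -4, -6, -8]
  [2, -4, 8, -8, 8]
  [-3, 2, 3, -4, 3]
  [2, 2, 13, -8, 8]
Key observation: the optimum is the walk 4->5->3->1, with weight (-4) + 6 + (-5) = -3.
Optimal value attained by: walk 4->5->3->1.
Answer: (W^⊗3)[4][1] = -3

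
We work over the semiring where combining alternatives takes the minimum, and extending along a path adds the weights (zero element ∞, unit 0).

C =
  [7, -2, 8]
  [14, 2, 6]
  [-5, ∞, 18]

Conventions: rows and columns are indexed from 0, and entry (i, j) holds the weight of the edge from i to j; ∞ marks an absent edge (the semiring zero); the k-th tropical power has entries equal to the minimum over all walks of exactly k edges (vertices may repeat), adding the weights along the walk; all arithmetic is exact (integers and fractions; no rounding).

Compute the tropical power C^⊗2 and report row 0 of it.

C^⊗2:
  [3, 0, 4]
  [1, 4, 8]
  [2, -7, 3]
Answer: row 0 of C^⊗2 = [3, 0, 4]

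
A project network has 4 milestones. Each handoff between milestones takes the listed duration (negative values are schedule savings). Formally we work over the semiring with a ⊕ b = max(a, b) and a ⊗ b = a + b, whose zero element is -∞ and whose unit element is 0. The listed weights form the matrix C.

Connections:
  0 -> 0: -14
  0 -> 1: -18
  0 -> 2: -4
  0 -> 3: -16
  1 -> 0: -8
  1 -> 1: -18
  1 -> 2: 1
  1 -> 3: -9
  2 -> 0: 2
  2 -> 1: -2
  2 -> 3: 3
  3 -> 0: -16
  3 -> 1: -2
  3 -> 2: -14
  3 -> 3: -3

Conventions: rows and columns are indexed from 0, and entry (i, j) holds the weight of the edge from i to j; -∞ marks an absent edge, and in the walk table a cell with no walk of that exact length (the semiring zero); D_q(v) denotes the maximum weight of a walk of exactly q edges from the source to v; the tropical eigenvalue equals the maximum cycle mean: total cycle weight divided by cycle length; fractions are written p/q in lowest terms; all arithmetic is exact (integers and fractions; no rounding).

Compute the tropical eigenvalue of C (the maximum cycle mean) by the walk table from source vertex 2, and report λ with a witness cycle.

q=0: [-∞, -∞, 0, -∞]
q=1: [2, -2, -∞, 3]
q=2: [-10, 1, -1, 0]
q=3: [1, -2, 2, 2]
q=4: [4, 0, -1, 5]
Optimal cycle mean attained by: cycle 1->2->3->1, total 1 + 3 + (-2), length 3.
Answer: λ = 2/3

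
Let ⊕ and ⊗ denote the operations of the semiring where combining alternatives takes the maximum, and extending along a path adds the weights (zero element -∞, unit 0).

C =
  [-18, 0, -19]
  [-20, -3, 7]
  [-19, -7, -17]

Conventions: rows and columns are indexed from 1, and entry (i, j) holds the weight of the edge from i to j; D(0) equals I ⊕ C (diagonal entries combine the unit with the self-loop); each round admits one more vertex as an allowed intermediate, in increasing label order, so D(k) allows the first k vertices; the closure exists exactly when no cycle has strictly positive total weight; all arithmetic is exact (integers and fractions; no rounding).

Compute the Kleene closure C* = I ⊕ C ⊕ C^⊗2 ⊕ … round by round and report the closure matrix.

D(0):
  [0, 0, -19]
  [-20, 0, 7]
  [-19, -7, 0]
D(1):
  [0, 0, -19]
  [-20, 0, 7]
  [-19, -7, 0]
D(2):
  [0, 0, 7]
  [-20, 0, 7]
  [-19, -7, 0]
D(3):
  [0, 0, 7]
  [-12, 0, 7]
  [-19, -7, 0]
Answer: C* = [[0, 0, 7], [-12, 0, 7], [-19, -7, 0]]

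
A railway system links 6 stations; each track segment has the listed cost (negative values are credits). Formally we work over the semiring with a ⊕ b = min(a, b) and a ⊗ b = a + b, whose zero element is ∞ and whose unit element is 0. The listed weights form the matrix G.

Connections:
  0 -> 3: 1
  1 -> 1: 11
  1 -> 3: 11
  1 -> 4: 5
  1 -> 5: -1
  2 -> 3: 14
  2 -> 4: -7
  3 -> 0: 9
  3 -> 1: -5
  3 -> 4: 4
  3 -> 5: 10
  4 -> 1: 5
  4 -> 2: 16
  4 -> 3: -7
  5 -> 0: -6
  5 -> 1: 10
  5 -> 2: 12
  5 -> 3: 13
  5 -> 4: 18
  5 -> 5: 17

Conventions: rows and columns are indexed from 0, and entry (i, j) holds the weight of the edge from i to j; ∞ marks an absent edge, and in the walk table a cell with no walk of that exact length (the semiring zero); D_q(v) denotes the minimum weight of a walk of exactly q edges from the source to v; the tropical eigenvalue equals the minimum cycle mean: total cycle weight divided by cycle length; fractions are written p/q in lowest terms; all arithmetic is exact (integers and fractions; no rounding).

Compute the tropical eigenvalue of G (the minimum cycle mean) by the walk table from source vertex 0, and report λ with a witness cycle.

q=0: [0, ∞, ∞, ∞, ∞, ∞]
q=1: [∞, ∞, ∞, 1, ∞, ∞]
q=2: [10, -4, ∞, ∞, 5, 11]
q=3: [5, 7, 21, -2, 1, -5]
q=4: [-11, -7, 7, -6, 2, 6]
q=5: [0, -11, 18, -10, -2, -8]
q=6: [-14, -15, 4, -9, -6, -12]
Optimal cycle mean attained by: cycle 0->3->1->5->0, total 1 + (-5) + (-1) + (-6), length 4.
Answer: λ = -11/4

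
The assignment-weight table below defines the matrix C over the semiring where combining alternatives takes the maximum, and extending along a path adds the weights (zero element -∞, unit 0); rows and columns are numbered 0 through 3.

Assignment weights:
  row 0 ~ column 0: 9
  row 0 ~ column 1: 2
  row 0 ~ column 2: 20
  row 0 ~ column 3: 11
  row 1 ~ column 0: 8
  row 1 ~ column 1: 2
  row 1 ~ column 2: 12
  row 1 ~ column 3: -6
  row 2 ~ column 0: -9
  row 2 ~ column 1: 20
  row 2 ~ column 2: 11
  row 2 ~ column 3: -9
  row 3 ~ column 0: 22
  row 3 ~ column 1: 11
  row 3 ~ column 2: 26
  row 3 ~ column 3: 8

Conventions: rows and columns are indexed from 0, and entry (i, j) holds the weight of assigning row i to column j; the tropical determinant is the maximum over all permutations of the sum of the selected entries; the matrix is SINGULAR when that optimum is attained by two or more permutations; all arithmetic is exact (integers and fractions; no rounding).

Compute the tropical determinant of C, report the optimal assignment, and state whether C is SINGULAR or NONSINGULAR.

σ = (0, 1, 2, 3): 9 + 2 + 11 + 8 = 30
σ = (0, 1, 3, 2): 9 + 2 + (-9) + 26 = 28
σ = (0, 2, 1, 3): 9 + 12 + 20 + 8 = 49
σ = (0, 2, 3, 1): 9 + 12 + (-9) + 11 = 23
σ = (0, 3, 1, 2): 9 + (-6) + 20 + 26 = 49
σ = (0, 3, 2, 1): 9 + (-6) + 11 + 11 = 25
σ = (1, 0, 2, 3): 2 + 8 + 11 + 8 = 29
σ = (1, 0, 3, 2): 2 + 8 + (-9) + 26 = 27
σ = (1, 2, 0, 3): 2 + 12 + (-9) + 8 = 13
σ = (1, 2, 3, 0): 2 + 12 + (-9) + 22 = 27
σ = (1, 3, 0, 2): 2 + (-6) + (-9) + 26 = 13
σ = (1, 3, 2, 0): 2 + (-6) + 11 + 22 = 29
σ = (2, 0, 1, 3): 20 + 8 + 20 + 8 = 56
σ = (2, 0, 3, 1): 20 + 8 + (-9) + 11 = 30
σ = (2, 1, 0, 3): 20 + 2 + (-9) + 8 = 21
σ = (2, 1, 3, 0): 20 + 2 + (-9) + 22 = 35
σ = (2, 3, 0, 1): 20 + (-6) + (-9) + 11 = 16
σ = (2, 3, 1, 0): 20 + (-6) + 20 + 22 = 56
σ = (3, 0, 1, 2): 11 + 8 + 20 + 26 = 65
σ = (3, 0, 2, 1): 11 + 8 + 11 + 11 = 41
σ = (3, 1, 0, 2): 11 + 2 + (-9) + 26 = 30
σ = (3, 1, 2, 0): 11 + 2 + 11 + 22 = 46
σ = (3, 2, 0, 1): 11 + 12 + (-9) + 11 = 25
σ = (3, 2, 1, 0): 11 + 12 + 20 + 22 = 65
Optimal value attained by: σ = (3, 0, 1, 2).
Answer: det⊕(C) = 65; verdict: SINGULAR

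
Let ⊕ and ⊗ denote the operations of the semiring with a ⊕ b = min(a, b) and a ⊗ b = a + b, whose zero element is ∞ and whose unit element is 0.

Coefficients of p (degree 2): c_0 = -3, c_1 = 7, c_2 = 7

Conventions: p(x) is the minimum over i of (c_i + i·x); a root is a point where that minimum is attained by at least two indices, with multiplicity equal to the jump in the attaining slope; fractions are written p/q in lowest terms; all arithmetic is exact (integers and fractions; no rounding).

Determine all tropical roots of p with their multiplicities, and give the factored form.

hull edge (i=0, c=-3) to (i=2, c=7): slope 5, span 2
Factored form: p(x) = 7 ⊗ (x ⊕ (-5)) ⊗ (x ⊕ (-5))
Answer: roots = -5 (mult 2)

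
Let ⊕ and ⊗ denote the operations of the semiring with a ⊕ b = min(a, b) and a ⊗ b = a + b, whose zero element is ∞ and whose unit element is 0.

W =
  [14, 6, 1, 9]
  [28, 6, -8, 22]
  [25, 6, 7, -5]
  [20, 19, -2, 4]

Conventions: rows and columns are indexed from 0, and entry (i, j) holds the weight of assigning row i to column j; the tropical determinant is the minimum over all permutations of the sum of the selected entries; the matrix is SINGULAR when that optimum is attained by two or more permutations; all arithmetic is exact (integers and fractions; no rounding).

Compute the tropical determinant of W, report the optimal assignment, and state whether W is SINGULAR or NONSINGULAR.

σ = (0, 1, 2, 3): 14 + 6 + 7 + 4 = 31
σ = (0, 1, 3, 2): 14 + 6 + (-5) + (-2) = 13
σ = (0, 2, 1, 3): 14 + (-8) + 6 + 4 = 16
σ = (0, 2, 3, 1): 14 + (-8) + (-5) + 19 = 20
σ = (0, 3, 1, 2): 14 + 22 + 6 + (-2) = 40
σ = (0, 3, 2, 1): 14 + 22 + 7 + 19 = 62
σ = (1, 0, 2, 3): 6 + 28 + 7 + 4 = 45
σ = (1, 0, 3, 2): 6 + 28 + (-5) + (-2) = 27
σ = (1, 2, 0, 3): 6 + (-8) + 25 + 4 = 27
σ = (1, 2, 3, 0): 6 + (-8) + (-5) + 20 = 13
σ = (1, 3, 0, 2): 6 + 22 + 25 + (-2) = 51
σ = (1, 3, 2, 0): 6 + 22 + 7 + 20 = 55
σ = (2, 0, 1, 3): 1 + 28 + 6 + 4 = 39
σ = (2, 0, 3, 1): 1 + 28 + (-5) + 19 = 43
σ = (2, 1, 0, 3): 1 + 6 + 25 + 4 = 36
σ = (2, 1, 3, 0): 1 + 6 + (-5) + 20 = 22
σ = (2, 3, 0, 1): 1 + 22 + 25 + 19 = 67
σ = (2, 3, 1, 0): 1 + 22 + 6 + 20 = 49
σ = (3, 0, 1, 2): 9 + 28 + 6 + (-2) = 41
σ = (3, 0, 2, 1): 9 + 28 + 7 + 19 = 63
σ = (3, 1, 0, 2): 9 + 6 + 25 + (-2) = 38
σ = (3, 1, 2, 0): 9 + 6 + 7 + 20 = 42
σ = (3, 2, 0, 1): 9 + (-8) + 25 + 19 = 45
σ = (3, 2, 1, 0): 9 + (-8) + 6 + 20 = 27
Optimal value attained by: σ = (0, 1, 3, 2).
Answer: det⊕(W) = 13; verdict: SINGULAR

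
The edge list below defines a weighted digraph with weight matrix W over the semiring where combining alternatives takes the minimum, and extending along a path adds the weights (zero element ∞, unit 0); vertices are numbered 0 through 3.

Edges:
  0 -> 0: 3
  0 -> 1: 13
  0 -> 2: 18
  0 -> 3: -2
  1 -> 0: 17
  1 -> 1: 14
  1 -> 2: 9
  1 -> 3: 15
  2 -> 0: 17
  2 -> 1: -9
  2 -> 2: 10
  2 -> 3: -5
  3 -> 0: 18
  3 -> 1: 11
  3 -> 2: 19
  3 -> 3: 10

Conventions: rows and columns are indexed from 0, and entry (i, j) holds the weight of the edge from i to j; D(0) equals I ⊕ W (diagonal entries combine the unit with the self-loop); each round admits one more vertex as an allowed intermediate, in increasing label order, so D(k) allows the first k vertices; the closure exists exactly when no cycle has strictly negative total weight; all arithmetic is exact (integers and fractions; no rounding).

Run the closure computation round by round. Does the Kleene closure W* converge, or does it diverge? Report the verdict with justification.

D(0):
  [0, 13, 18, -2]
  [17, 0, 9, 15]
  [17, -9, 0, -5]
  [18, 11, 19, 0]
D(1):
  [0, 13, 18, -2]
  [17, 0, 9, 15]
  [17, -9, 0, -5]
  [18, 11, 19, 0]
D(2):
  [0, 13, 18, -2]
  [17, 0, 9, 15]
  [8, -9, 0, -5]
  [18, 11, 19, 0]
D(3):
  [0, 9, 18, -2]
  [17, 0, 9, 4]
  [8, -9, 0, -5]
  [18, 10, 19, 0]
D(4):
  [0, 8, 17, -2]
  [17, 0, 9, 4]
  [8, -9, 0, -5]
  [18, 10, 19, 0]
Key observation: every diagonal entry stays at the unit through all rounds, so no improving cycle exists.
Answer: CONVERGES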